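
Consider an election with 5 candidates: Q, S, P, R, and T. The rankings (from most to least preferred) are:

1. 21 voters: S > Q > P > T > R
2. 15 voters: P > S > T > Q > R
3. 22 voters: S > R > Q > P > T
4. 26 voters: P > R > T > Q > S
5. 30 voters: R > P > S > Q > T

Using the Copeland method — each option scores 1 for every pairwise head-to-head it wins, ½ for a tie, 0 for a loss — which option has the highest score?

P

Q: beats T; loses to S, P, and R → score 1.
S: beats Q, R, and T; loses to P → score 3.
P: beats Q, S, R, and T → score 4.
R: beats Q and T; loses to S and P → score 2.
T: loses to Q, S, P, and R → score 0.
P has the best pairwise record.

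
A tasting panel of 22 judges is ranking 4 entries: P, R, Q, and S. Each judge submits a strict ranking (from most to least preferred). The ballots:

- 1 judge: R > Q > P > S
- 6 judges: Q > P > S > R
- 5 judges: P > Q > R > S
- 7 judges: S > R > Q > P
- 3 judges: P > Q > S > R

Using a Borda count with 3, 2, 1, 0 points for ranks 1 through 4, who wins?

Q

P: 1·1 + 6·2 + 5·3 + 7·0 + 3·3 = 37
R: 1·3 + 6·0 + 5·1 + 7·2 + 3·0 = 22
Q: 1·2 + 6·3 + 5·2 + 7·1 + 3·2 = 43
S: 1·0 + 6·1 + 5·0 + 7·3 + 3·1 = 30
Q has the highest Borda score (43).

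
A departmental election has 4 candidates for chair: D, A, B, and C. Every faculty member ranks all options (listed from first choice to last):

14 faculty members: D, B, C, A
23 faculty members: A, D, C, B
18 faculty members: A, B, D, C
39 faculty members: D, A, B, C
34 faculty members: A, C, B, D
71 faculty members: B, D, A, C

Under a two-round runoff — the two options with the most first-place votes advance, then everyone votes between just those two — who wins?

Round 1 first-place votes: D 53, A 75, B 71, C 0.
A and B advance.
Runoff: A is preferred to B by 114 voters; B by 85.
A wins the runoff.

A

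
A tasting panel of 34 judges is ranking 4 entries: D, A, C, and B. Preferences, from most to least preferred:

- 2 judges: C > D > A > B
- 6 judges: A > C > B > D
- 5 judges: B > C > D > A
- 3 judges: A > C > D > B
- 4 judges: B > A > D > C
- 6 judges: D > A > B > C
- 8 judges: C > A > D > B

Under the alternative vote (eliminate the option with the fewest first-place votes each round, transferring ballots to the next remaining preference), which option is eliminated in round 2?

B

Round 1: D 6, A 9, C 10, B 9. Eliminate D.
Round 2: A 15, C 10, B 9. Eliminate B.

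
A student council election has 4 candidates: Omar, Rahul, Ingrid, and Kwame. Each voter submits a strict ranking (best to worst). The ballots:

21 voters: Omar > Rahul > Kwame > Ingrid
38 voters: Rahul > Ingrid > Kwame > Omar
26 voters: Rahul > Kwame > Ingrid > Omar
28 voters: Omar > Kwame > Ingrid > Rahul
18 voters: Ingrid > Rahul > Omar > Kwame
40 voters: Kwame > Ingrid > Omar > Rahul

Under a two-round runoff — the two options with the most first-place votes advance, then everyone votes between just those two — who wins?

Round 1 first-place votes: Omar 49, Rahul 64, Ingrid 18, Kwame 40.
Rahul and Omar advance.
Runoff: Rahul is preferred to Omar by 82 voters; Omar by 89.
Omar wins the runoff.

Omar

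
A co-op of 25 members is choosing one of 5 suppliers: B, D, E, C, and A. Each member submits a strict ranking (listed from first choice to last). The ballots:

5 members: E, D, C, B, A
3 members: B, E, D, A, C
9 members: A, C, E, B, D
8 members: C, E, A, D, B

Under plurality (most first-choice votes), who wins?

First-place votes: B 3, D 0, E 5, C 8, A 9.
A has the most first-place votes.

A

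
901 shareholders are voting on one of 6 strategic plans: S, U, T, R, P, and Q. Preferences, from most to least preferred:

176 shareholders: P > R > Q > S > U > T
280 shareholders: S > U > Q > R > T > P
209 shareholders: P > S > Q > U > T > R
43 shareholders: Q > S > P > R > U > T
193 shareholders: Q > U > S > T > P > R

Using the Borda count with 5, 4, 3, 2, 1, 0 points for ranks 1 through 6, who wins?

S

S: 176·2 + 280·5 + 209·4 + 43·4 + 193·3 = 3339
U: 176·1 + 280·4 + 209·2 + 43·1 + 193·4 = 2529
T: 176·0 + 280·1 + 209·1 + 43·0 + 193·2 = 875
R: 176·4 + 280·2 + 209·0 + 43·2 + 193·0 = 1350
P: 176·5 + 280·0 + 209·5 + 43·3 + 193·1 = 2247
Q: 176·3 + 280·3 + 209·3 + 43·5 + 193·5 = 3175
S has the highest Borda score (3339).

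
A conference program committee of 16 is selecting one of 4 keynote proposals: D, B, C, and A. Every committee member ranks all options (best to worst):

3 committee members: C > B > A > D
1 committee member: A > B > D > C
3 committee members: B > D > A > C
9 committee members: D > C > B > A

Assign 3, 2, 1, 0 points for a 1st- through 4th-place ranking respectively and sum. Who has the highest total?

D

D: 3·0 + 1·1 + 3·2 + 9·3 = 34
B: 3·2 + 1·2 + 3·3 + 9·1 = 26
C: 3·3 + 1·0 + 3·0 + 9·2 = 27
A: 3·1 + 1·3 + 3·1 + 9·0 = 9
D has the highest Borda score (34).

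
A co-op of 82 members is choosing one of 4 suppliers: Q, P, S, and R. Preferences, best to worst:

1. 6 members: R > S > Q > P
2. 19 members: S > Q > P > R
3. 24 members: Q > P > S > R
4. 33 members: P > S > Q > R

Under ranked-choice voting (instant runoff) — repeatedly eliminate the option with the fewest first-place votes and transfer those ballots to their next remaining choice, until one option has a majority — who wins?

Round 1: Q 24, P 33, S 19, R 6. Eliminate R.
Round 2: Q 24, P 33, S 25. Eliminate Q.
Round 3: P 57, S 25. P has a majority.

P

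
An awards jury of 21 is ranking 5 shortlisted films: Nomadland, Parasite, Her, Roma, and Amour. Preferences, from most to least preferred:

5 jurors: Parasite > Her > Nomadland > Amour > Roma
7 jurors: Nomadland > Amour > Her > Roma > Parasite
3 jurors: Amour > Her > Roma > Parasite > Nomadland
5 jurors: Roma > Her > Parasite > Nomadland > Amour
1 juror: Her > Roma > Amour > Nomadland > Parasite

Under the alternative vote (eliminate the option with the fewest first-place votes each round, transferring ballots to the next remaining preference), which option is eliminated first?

Round 1: Nomadland 7, Parasite 5, Her 1, Roma 5, Amour 3. Eliminate Her.

Her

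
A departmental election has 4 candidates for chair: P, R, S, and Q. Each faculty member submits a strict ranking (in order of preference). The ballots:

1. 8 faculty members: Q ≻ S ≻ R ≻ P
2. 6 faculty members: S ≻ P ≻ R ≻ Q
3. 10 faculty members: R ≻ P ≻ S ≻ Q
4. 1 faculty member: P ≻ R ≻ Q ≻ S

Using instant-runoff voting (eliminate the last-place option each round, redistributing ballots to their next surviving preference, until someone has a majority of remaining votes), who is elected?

R

Round 1: P 1, R 10, S 6, Q 8. Eliminate P.
Round 2: R 11, S 6, Q 8. Eliminate S.
Round 3: R 17, Q 8. R has a majority.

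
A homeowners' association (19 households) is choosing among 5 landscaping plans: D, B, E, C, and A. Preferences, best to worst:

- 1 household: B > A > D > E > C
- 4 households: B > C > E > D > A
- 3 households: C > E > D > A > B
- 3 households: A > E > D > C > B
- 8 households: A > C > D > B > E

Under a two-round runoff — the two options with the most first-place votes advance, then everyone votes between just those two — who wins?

A

Round 1 first-place votes: D 0, B 5, E 0, C 3, A 11.
A and B advance.
Runoff: A is preferred to B by 14 voters; B by 5.
A wins the runoff.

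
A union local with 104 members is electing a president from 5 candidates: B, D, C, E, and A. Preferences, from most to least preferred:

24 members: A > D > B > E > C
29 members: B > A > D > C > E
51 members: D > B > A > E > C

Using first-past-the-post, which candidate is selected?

First-place votes: B 29, D 51, C 0, E 0, A 24.
D has the most first-place votes.

D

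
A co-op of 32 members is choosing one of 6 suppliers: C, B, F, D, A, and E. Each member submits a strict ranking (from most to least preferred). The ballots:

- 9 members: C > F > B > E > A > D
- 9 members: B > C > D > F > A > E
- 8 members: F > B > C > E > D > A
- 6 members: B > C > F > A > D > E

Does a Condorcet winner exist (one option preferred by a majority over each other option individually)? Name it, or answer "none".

none

Checking pairwise contests:
B beats C 23–9.
F beats B 17–15.
C beats F 24–8.
C beats D 32–0.
C beats A 32–0.
C beats E 32–0.
Every option loses at least one head-to-head, so there is no Condorcet winner.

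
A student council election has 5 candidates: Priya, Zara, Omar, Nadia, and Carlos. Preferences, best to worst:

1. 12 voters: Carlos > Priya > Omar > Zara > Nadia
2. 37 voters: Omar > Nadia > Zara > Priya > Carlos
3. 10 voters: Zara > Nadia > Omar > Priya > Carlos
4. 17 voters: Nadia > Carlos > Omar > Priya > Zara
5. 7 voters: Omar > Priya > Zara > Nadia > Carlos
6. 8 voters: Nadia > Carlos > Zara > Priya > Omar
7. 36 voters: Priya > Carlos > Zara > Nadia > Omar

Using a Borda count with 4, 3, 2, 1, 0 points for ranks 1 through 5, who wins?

Nadia

Priya: 12·3 + 37·1 + 10·1 + 17·1 + 7·3 + 8·1 + 36·4 = 273
Zara: 12·1 + 37·2 + 10·4 + 17·0 + 7·2 + 8·2 + 36·2 = 228
Omar: 12·2 + 37·4 + 10·2 + 17·2 + 7·4 + 8·0 + 36·0 = 254
Nadia: 12·0 + 37·3 + 10·3 + 17·4 + 7·1 + 8·4 + 36·1 = 284
Carlos: 12·4 + 37·0 + 10·0 + 17·3 + 7·0 + 8·3 + 36·3 = 231
Nadia has the highest Borda score (284).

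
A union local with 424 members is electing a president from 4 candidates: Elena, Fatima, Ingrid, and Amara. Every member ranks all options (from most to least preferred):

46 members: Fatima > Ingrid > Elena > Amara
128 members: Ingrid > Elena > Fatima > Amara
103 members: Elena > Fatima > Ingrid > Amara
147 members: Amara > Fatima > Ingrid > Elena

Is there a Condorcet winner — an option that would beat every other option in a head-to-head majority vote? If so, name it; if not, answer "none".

none

Checking pairwise contests:
Ingrid beats Elena 321–103.
Elena beats Fatima 231–193.
Fatima beats Ingrid 296–128.
Elena beats Amara 277–147.
Every option loses at least one head-to-head, so there is no Condorcet winner.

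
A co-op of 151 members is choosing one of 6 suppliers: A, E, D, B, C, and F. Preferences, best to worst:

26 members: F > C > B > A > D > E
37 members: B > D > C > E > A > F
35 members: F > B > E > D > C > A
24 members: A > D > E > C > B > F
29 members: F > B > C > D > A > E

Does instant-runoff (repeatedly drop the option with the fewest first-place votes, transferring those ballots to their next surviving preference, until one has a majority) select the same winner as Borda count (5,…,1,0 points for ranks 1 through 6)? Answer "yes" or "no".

no

Instant-runoff — R1 A 24, E 0, D 0, B 37, C 0, F 90 (F winner). Winner: F.
Borda — scores: A 238, E 251, D 398, B 543, C 385, F 450. Winner: B.
The two methods disagree.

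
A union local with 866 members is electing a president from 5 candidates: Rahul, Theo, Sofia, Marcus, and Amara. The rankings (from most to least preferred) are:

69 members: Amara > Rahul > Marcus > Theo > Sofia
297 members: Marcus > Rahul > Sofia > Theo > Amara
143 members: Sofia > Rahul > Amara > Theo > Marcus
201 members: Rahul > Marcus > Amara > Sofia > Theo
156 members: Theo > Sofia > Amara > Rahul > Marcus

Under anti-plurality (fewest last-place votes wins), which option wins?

Rahul

Last-place votes: Rahul 0, Theo 201, Sofia 69, Marcus 299, Amara 297.
Rahul is ranked last by the fewest voters, so Rahul wins.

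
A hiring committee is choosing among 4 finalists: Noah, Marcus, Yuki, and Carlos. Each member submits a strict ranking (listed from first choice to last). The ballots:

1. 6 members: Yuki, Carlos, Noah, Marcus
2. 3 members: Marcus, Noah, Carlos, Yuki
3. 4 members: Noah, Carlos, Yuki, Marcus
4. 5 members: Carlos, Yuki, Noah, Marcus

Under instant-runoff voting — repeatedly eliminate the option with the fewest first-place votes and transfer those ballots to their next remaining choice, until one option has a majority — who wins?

Round 1: Noah 4, Marcus 3, Yuki 6, Carlos 5. Eliminate Marcus.
Round 2: Noah 7, Yuki 6, Carlos 5. Eliminate Carlos.
Round 3: Noah 7, Yuki 11. Yuki has a majority.

Yuki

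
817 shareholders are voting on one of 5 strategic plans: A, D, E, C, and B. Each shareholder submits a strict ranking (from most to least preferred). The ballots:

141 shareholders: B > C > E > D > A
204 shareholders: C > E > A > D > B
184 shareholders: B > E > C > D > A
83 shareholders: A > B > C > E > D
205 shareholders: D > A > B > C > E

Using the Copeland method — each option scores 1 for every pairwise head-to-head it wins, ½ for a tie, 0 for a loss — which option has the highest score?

C

A: beats B; loses to D, E, and C → score 1.
D: beats A and B; loses to E and C → score 2.
E: beats A and D; loses to C and B → score 2.
C: beats A, D, and E; loses to B → score 3.
B: beats E and C; loses to A and D → score 2.
C has the best pairwise record.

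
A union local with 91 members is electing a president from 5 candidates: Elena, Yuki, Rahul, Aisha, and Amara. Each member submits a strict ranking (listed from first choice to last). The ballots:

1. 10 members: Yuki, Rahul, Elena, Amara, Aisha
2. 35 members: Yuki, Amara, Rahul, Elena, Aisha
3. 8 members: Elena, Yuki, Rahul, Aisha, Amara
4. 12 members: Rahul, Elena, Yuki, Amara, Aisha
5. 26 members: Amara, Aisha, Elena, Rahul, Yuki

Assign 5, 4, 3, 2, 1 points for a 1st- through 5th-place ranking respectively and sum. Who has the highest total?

Amara

Elena: 10·3 + 35·2 + 8·5 + 12·4 + 26·3 = 266
Yuki: 10·5 + 35·5 + 8·4 + 12·3 + 26·1 = 319
Rahul: 10·4 + 35·3 + 8·3 + 12·5 + 26·2 = 281
Aisha: 10·1 + 35·1 + 8·2 + 12·1 + 26·4 = 177
Amara: 10·2 + 35·4 + 8·1 + 12·2 + 26·5 = 322
Amara has the highest Borda score (322).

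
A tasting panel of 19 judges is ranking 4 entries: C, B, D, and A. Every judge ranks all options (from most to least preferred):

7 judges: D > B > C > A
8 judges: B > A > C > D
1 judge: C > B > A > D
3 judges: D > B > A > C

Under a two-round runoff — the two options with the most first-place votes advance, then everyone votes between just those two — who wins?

D

Round 1 first-place votes: C 1, B 8, D 10, A 0.
D and B advance.
Runoff: D is preferred to B by 10 voters; B by 9.
D wins the runoff.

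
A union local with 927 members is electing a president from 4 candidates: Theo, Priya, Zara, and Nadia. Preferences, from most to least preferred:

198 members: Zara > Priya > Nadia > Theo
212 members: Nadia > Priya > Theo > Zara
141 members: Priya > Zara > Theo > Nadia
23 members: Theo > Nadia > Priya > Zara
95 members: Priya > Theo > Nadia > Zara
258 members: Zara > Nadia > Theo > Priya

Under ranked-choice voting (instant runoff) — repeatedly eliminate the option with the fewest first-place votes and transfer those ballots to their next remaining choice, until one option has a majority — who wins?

Priya

Round 1: Theo 23, Priya 236, Zara 456, Nadia 212. Eliminate Theo.
Round 2: Priya 236, Zara 456, Nadia 235. Eliminate Nadia.
Round 3: Priya 471, Zara 456. Priya has a majority.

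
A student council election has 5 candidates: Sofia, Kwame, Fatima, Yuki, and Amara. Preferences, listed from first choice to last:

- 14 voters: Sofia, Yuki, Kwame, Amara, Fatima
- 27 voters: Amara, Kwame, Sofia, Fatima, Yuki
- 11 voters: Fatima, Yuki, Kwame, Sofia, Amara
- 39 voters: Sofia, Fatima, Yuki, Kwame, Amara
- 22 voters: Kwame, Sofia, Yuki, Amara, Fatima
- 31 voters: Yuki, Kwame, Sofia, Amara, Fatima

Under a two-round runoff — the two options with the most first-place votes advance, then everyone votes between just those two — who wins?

Round 1 first-place votes: Sofia 53, Kwame 22, Fatima 11, Yuki 31, Amara 27.
Sofia and Yuki advance.
Runoff: Sofia is preferred to Yuki by 102 voters; Yuki by 42.
Sofia wins the runoff.

Sofia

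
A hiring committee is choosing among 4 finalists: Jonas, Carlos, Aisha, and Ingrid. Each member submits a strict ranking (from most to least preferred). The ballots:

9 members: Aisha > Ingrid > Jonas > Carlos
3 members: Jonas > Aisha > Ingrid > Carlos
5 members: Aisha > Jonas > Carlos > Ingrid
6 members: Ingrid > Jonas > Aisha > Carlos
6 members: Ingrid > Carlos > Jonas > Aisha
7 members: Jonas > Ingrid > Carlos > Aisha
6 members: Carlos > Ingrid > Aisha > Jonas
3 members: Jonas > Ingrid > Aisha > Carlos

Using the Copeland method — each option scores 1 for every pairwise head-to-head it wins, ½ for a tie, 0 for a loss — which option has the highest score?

Jonas: beats Carlos and Aisha; loses to Ingrid → score 2.
Carlos: loses to Jonas, Aisha, and Ingrid → score 0.
Aisha: beats Carlos; loses to Jonas and Ingrid → score 1.
Ingrid: beats Jonas, Carlos, and Aisha → score 3.
Ingrid has the best pairwise record.

Ingrid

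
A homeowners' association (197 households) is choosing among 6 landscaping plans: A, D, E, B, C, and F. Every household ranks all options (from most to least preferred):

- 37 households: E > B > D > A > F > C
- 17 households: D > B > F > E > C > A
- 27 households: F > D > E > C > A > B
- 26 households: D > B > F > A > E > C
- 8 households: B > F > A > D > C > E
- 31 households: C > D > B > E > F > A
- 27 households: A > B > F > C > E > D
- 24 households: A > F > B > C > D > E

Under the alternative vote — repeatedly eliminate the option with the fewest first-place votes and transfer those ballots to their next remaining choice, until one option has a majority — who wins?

D

Round 1: A 51, D 43, E 37, B 8, C 31, F 27. Eliminate B.
Round 2: A 51, D 43, E 37, C 31, F 35. Eliminate C.
Round 3: A 51, D 74, E 37, F 35. Eliminate F.
Round 4: A 59, D 101, E 37. D has a majority.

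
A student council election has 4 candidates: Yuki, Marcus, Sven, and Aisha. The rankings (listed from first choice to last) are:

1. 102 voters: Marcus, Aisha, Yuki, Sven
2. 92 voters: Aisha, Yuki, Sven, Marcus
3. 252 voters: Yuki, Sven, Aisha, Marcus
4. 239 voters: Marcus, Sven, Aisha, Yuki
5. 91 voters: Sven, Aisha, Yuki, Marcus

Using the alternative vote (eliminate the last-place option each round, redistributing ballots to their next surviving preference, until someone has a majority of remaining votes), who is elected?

Round 1: Yuki 252, Marcus 341, Sven 91, Aisha 92. Eliminate Sven.
Round 2: Yuki 252, Marcus 341, Aisha 183. Eliminate Aisha.
Round 3: Yuki 435, Marcus 341. Yuki has a majority.

Yuki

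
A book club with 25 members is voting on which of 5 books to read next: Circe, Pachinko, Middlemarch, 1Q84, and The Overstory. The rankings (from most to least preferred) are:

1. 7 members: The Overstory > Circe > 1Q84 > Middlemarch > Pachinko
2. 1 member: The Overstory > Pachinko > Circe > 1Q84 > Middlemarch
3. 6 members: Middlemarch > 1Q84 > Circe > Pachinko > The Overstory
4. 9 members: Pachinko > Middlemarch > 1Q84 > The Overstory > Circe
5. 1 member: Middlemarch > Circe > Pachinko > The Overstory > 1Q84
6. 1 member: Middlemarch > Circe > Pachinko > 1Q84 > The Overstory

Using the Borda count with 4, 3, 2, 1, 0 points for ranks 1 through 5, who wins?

Middlemarch

Circe: 7·3 + 1·2 + 6·2 + 9·0 + 1·3 + 1·3 = 41
Pachinko: 7·0 + 1·3 + 6·1 + 9·4 + 1·2 + 1·2 = 49
Middlemarch: 7·1 + 1·0 + 6·4 + 9·3 + 1·4 + 1·4 = 66
1Q84: 7·2 + 1·1 + 6·3 + 9·2 + 1·0 + 1·1 = 52
The Overstory: 7·4 + 1·4 + 6·0 + 9·1 + 1·1 + 1·0 = 42
Middlemarch has the highest Borda score (66).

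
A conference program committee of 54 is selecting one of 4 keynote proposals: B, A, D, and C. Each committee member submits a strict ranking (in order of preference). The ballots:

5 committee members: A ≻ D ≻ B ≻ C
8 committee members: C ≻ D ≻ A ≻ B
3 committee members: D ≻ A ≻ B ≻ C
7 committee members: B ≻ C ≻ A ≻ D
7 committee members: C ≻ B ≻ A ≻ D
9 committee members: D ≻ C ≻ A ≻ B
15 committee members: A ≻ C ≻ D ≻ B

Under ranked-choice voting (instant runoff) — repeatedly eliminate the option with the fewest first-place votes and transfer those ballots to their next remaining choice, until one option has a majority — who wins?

Round 1: B 7, A 20, D 12, C 15. Eliminate B.
Round 2: A 20, D 12, C 22. Eliminate D.
Round 3: A 23, C 31. C has a majority.

C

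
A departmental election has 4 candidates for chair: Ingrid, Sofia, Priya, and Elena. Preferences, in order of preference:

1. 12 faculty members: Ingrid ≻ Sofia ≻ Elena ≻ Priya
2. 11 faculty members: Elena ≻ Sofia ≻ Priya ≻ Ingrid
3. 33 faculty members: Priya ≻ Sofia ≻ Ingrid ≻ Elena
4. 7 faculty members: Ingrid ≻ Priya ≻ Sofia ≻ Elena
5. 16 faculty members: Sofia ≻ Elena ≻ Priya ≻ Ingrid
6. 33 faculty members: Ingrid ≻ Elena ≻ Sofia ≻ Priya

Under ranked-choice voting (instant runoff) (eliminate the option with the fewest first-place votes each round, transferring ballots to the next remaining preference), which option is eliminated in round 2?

Round 1: Ingrid 52, Sofia 16, Priya 33, Elena 11. Eliminate Elena.
Round 2: Ingrid 52, Sofia 27, Priya 33. Eliminate Sofia.

Sofia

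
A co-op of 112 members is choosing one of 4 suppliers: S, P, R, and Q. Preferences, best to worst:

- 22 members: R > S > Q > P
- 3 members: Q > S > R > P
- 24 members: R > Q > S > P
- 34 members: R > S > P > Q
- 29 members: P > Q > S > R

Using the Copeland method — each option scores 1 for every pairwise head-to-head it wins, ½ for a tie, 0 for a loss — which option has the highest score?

S: beats P; ties Q; loses to R → score 1.5.
P: beats Q; loses to S and R → score 1.
R: beats S, P, and Q → score 3.
Q: ties S; loses to P and R → score 0.5.
R has the best pairwise record.

R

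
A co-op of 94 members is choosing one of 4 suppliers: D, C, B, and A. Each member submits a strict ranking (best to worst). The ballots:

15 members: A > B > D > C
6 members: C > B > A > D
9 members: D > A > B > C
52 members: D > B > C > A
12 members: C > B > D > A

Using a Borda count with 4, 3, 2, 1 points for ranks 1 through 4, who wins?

D: 15·2 + 6·1 + 9·4 + 52·4 + 12·2 = 304
C: 15·1 + 6·4 + 9·1 + 52·2 + 12·4 = 200
B: 15·3 + 6·3 + 9·2 + 52·3 + 12·3 = 273
A: 15·4 + 6·2 + 9·3 + 52·1 + 12·1 = 163
D has the highest Borda score (304).

D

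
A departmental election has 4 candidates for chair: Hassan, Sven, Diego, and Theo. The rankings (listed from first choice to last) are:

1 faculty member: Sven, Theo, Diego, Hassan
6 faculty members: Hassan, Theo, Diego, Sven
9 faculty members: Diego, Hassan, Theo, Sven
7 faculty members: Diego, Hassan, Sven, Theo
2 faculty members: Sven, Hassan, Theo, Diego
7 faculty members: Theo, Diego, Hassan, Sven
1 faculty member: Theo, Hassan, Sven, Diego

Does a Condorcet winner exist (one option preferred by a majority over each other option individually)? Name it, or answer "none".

Checking pairwise contests:
Diego beats Hassan 24–9.
Hassan beats Sven 30–3.
Theo beats Diego 17–16.
Hassan beats Theo 24–9.
Every option loses at least one head-to-head, so there is no Condorcet winner.

none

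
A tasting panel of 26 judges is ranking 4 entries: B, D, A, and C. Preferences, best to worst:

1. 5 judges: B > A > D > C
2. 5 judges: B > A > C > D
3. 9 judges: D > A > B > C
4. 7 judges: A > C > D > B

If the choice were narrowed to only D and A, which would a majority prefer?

A

Voters preferring D to A: 9; preferring A to D: 17.
A wins the head-to-head.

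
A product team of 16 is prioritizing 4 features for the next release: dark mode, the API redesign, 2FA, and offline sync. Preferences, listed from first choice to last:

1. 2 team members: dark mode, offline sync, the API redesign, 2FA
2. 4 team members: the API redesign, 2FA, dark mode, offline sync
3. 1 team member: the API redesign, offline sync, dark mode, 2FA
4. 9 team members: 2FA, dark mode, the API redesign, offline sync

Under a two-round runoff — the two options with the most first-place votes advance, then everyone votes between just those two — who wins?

2FA

Round 1 first-place votes: dark mode 2, the API redesign 5, 2FA 9, offline sync 0.
2FA and the API redesign advance.
Runoff: 2FA is preferred to the API redesign by 9 voters; the API redesign by 7.
2FA wins the runoff.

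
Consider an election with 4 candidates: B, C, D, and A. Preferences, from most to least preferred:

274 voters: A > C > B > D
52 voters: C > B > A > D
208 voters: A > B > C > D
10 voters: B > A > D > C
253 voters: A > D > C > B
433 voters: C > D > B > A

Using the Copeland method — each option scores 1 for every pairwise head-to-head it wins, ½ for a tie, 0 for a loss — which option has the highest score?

A

B: loses to C, D, and A → score 0.
C: beats B and D; loses to A → score 2.
D: beats B; loses to C and A → score 1.
A: beats B, C, and D → score 3.
A has the best pairwise record.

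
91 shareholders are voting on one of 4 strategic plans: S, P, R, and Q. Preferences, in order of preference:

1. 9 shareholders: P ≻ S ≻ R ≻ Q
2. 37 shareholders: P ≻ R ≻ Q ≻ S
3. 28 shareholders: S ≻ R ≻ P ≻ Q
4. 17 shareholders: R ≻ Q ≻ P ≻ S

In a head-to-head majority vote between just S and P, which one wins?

Voters preferring S to P: 28; preferring P to S: 63.
P wins the head-to-head.

P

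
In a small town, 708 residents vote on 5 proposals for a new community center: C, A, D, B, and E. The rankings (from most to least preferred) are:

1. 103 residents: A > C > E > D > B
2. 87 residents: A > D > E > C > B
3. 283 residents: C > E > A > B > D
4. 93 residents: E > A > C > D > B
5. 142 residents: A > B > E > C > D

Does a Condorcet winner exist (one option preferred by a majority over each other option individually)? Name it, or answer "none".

Checking pairwise contests:
A beats C 425–283.
E beats A 376–332.
C beats D 621–87.
C beats B 566–142.
C beats E 386–322.
Every option loses at least one head-to-head, so there is no Condorcet winner.

none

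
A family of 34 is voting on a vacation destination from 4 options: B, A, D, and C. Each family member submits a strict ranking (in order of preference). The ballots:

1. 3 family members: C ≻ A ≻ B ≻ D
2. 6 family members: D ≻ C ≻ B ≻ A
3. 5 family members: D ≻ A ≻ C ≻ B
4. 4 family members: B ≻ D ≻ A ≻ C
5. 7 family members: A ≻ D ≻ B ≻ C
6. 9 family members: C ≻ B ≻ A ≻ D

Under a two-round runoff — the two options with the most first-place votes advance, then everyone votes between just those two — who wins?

D

Round 1 first-place votes: B 4, A 7, D 11, C 12.
C and D advance.
Runoff: C is preferred to D by 12 voters; D by 22.
D wins the runoff.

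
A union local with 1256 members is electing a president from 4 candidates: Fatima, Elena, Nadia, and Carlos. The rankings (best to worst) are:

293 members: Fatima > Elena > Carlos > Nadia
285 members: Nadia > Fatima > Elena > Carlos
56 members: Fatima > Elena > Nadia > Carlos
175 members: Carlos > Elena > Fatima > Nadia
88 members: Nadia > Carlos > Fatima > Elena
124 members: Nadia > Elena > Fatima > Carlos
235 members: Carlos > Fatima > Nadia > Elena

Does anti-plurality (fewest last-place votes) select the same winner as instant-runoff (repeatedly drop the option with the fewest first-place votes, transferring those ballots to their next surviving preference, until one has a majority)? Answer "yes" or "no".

no

Anti-plurality — last-place votes: Fatima 0, Elena 323, Nadia 468, Carlos 465. Winner: Fatima.
Instant-runoff — R1 Fatima 349, Elena 0, Nadia 497, Carlos 410 (Elena out); R2 Fatima 349, Nadia 497, Carlos 410 (Fatima out); R3 Nadia 553, Carlos 703 (Carlos winner). Winner: Carlos.
The two methods disagree.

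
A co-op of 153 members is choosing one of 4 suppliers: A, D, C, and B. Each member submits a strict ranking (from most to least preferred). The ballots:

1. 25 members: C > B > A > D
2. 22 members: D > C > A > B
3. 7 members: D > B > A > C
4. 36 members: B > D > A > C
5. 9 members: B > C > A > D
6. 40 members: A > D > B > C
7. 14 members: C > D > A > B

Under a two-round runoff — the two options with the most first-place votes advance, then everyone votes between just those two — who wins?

B

Round 1 first-place votes: A 40, D 29, C 39, B 45.
B and A advance.
Runoff: B is preferred to A by 77 voters; A by 76.
B wins the runoff.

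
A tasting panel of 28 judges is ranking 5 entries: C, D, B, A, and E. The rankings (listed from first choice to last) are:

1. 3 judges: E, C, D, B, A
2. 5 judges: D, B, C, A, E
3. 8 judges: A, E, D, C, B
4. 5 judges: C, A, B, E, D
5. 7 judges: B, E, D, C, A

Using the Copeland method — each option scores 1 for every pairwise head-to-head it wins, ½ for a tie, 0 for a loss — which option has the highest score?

D

C: beats B and A; loses to D and E → score 2.
D: beats C, B, and A; loses to E → score 3.
B: beats A and E; loses to C and D → score 2.
A: beats E; loses to C, D, and B → score 1.
E: beats C and D; loses to B and A → score 2.
D has the best pairwise record.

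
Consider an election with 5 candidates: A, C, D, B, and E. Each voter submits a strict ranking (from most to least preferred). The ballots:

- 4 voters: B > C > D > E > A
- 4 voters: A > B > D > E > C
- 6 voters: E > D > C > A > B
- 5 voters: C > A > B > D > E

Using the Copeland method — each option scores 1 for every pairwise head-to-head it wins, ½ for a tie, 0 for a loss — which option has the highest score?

A: beats B; loses to C, D, and E → score 1.
C: beats A and B; loses to D and E → score 2.
D: beats A, C, and E; loses to B → score 3.
B: beats D and E; loses to A and C → score 2.
E: beats A and C; loses to D and B → score 2.
D has the best pairwise record.

D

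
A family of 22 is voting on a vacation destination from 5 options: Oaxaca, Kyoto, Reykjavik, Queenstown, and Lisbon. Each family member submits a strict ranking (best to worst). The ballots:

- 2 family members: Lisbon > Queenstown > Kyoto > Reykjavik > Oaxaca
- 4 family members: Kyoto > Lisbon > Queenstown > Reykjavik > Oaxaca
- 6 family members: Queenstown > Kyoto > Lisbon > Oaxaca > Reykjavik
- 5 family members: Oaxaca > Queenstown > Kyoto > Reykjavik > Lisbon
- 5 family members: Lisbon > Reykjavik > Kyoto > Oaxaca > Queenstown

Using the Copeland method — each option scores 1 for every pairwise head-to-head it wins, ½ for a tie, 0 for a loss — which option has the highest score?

Queenstown

Oaxaca: ties Reykjavik; loses to Kyoto, Queenstown, and Lisbon → score 0.5.
Kyoto: beats Oaxaca, Reykjavik, and Lisbon; loses to Queenstown → score 3.
Reykjavik: ties Oaxaca; loses to Kyoto, Queenstown, and Lisbon → score 0.5.
Queenstown: beats Oaxaca, Kyoto, and Reykjavik; ties Lisbon → score 3.5.
Lisbon: beats Oaxaca and Reykjavik; ties Queenstown; loses to Kyoto → score 2.5.
Queenstown has the best pairwise record.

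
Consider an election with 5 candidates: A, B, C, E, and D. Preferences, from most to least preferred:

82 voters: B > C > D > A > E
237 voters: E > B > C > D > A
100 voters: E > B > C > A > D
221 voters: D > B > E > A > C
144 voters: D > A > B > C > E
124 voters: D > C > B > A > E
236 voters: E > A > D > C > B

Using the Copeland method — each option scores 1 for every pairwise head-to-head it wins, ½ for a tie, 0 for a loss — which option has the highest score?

A: beats C; loses to B, E, and D → score 1.
B: beats A and C; loses to E and D → score 2.
C: loses to A, B, E, and D → score 0.
E: beats A, B, C, and D → score 4.
D: beats A, B, and C; loses to E → score 3.
E has the best pairwise record.

E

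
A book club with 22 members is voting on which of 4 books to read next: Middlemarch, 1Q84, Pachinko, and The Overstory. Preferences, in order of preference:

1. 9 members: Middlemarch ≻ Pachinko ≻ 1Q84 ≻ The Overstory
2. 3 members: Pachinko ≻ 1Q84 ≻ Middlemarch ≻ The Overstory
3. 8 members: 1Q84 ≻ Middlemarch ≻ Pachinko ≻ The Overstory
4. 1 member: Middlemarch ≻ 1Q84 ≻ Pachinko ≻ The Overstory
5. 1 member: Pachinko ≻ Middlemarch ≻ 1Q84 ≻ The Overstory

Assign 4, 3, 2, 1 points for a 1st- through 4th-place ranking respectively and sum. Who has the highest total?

Middlemarch

Middlemarch: 9·4 + 3·2 + 8·3 + 1·4 + 1·3 = 73
1Q84: 9·2 + 3·3 + 8·4 + 1·3 + 1·2 = 64
Pachinko: 9·3 + 3·4 + 8·2 + 1·2 + 1·4 = 61
The Overstory: 9·1 + 3·1 + 8·1 + 1·1 + 1·1 = 22
Middlemarch has the highest Borda score (73).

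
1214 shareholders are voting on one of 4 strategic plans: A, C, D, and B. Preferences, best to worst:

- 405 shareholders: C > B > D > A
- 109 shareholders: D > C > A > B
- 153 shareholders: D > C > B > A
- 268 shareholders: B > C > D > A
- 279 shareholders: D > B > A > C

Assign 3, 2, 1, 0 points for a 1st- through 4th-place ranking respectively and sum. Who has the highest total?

B

A: 405·0 + 109·1 + 153·0 + 268·0 + 279·1 = 388
C: 405·3 + 109·2 + 153·2 + 268·2 + 279·0 = 2275
D: 405·1 + 109·3 + 153·3 + 268·1 + 279·3 = 2296
B: 405·2 + 109·0 + 153·1 + 268·3 + 279·2 = 2325
B has the highest Borda score (2325).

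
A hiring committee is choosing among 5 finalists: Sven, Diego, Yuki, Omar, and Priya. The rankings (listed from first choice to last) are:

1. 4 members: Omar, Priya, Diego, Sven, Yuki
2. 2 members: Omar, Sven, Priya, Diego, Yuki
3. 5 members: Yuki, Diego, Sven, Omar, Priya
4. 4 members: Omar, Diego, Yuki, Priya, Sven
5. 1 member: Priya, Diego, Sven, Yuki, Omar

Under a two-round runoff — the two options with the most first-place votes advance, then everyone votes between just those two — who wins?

Round 1 first-place votes: Sven 0, Diego 0, Yuki 5, Omar 10, Priya 1.
Omar and Yuki advance.
Runoff: Omar is preferred to Yuki by 10 voters; Yuki by 6.
Omar wins the runoff.

Omar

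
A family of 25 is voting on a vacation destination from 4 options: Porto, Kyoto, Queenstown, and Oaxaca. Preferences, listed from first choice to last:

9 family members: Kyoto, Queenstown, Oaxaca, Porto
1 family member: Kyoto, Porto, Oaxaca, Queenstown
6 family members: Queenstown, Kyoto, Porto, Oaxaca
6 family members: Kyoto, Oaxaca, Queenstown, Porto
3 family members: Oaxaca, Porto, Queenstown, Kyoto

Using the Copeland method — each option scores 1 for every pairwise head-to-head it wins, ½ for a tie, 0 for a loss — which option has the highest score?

Kyoto

Porto: loses to Kyoto, Queenstown, and Oaxaca → score 0.
Kyoto: beats Porto, Queenstown, and Oaxaca → score 3.
Queenstown: beats Porto and Oaxaca; loses to Kyoto → score 2.
Oaxaca: beats Porto; loses to Kyoto and Queenstown → score 1.
Kyoto has the best pairwise record.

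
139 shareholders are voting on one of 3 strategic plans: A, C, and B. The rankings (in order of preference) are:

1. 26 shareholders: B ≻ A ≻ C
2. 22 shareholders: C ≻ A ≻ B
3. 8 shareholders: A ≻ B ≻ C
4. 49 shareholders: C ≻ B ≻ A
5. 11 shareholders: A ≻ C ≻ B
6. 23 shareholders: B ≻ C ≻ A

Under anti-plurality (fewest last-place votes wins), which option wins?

B

Last-place votes: A 72, C 34, B 33.
B is ranked last by the fewest voters, so B wins.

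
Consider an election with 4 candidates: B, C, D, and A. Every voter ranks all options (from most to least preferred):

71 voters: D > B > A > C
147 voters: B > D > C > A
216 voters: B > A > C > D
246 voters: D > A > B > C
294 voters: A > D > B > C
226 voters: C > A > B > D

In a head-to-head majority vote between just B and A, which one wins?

A

Voters preferring B to A: 434; preferring A to B: 766.
A wins the head-to-head.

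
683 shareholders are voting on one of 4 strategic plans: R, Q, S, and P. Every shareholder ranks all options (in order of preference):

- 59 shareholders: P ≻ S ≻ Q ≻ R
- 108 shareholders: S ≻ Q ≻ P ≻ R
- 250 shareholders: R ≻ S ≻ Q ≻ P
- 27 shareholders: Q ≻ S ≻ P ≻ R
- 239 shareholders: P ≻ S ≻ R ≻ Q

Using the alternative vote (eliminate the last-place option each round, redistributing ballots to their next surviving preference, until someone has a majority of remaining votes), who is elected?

P

Round 1: R 250, Q 27, S 108, P 298. Eliminate Q.
Round 2: R 250, S 135, P 298. Eliminate S.
Round 3: R 250, P 433. P has a majority.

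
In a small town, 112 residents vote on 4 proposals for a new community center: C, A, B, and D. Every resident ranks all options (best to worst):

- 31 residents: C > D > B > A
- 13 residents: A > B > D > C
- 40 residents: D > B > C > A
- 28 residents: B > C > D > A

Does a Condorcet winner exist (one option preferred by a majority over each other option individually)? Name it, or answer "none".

Checking pairwise contests:
B beats C 81–31.
C beats A 99–13.
D beats B 71–41.
C beats D 59–53.
Every option loses at least one head-to-head, so there is no Condorcet winner.

none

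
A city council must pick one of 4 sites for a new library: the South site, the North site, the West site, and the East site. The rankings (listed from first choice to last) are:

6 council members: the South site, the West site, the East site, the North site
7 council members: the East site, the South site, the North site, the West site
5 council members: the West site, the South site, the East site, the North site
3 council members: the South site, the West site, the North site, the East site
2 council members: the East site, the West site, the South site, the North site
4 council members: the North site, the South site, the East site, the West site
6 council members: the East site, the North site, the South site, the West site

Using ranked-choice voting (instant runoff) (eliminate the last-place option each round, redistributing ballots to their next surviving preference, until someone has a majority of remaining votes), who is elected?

the South site

Round 1: the South site 9, the North site 4, the West site 5, the East site 15. Eliminate the North site.
Round 2: the South site 13, the West site 5, the East site 15. Eliminate the West site.
Round 3: the South site 18, the East site 15. The South site has a majority.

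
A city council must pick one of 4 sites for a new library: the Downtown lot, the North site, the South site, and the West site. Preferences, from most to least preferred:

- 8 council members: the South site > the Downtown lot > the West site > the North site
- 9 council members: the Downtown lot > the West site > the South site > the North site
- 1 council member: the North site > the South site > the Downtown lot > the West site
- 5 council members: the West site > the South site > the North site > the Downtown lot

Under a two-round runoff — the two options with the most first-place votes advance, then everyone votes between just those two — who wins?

the South site

Round 1 first-place votes: the Downtown lot 9, the North site 1, the South site 8, the West site 5.
the Downtown lot and the South site advance.
Runoff: the Downtown lot is preferred to the South site by 9 voters; the South site by 14.
the South site wins the runoff.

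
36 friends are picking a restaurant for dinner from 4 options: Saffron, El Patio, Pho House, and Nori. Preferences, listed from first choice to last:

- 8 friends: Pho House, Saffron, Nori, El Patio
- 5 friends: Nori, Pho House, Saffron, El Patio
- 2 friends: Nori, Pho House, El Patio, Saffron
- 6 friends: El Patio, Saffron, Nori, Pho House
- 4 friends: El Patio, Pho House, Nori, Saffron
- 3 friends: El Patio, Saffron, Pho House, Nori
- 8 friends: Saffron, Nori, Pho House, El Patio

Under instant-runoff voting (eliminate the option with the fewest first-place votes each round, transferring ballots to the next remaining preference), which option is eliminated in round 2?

Round 1: Saffron 8, El Patio 13, Pho House 8, Nori 7. Eliminate Nori.
Round 2: Saffron 8, El Patio 13, Pho House 15. Eliminate Saffron.

Saffron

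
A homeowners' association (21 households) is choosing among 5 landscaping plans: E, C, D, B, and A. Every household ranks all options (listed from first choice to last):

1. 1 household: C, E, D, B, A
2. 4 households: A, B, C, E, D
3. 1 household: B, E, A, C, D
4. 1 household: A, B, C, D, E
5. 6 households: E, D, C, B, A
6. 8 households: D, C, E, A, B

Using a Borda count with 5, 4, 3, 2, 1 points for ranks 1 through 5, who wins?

E: 1·4 + 4·2 + 1·4 + 1·1 + 6·5 + 8·3 = 71
C: 1·5 + 4·3 + 1·2 + 1·3 + 6·3 + 8·4 = 72
D: 1·3 + 4·1 + 1·1 + 1·2 + 6·4 + 8·5 = 74
B: 1·2 + 4·4 + 1·5 + 1·4 + 6·2 + 8·1 = 47
A: 1·1 + 4·5 + 1·3 + 1·5 + 6·1 + 8·2 = 51
D has the highest Borda score (74).

D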